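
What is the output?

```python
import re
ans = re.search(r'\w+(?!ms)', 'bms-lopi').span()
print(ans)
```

The negative lookaround is zero-width — it rules out positions where the adjacent text would match, without consuming anything.
The match spans [0:3] → 'bms'.

(0, 3)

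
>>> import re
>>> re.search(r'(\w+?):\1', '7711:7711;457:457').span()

(0, 9)

After group 1 captures some text, `\1` only succeeds where that same text appears again.
`re.search` scans for the first position where the pattern succeeds.
The match spans [0:9] → '7711:7711'.
Captured: group 1 = '7711'.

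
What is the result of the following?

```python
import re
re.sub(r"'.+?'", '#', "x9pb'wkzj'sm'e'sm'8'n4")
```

Every occurrence is swapped for '#'.

'x9pb#sm#sm#n4'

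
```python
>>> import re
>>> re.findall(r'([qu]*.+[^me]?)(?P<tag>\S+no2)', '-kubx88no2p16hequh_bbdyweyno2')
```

With 2 capturing groups, `findall` returns a 2-tuple per match.

[('-kubx88no2p16hequh_bbdywe', 'yno2')]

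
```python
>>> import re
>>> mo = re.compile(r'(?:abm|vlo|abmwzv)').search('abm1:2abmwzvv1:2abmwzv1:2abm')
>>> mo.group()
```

'abm'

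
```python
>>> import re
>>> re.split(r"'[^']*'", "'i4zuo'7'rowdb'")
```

['', '7', '']

Matches to split on: at [0:7] → "'i4zuo'"; at [8:15] → "'rowdb'".
The string is cut at each match, leaving 3 pieces.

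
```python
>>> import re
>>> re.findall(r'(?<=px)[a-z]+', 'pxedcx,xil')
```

The `(?=…)`/`(?<=…)` assertion just peeks at neighbouring text; it doesn't advance the match position.
Matches: at [2:6] → 'edcx'.
No capturing groups, so `findall` returns the 1 full match string.

['edcx']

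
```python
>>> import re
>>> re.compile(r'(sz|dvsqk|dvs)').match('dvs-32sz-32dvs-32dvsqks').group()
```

`match` is anchored at position 0; if the pattern doesn't fit there, it returns None.
The match spans [0:3] → 'dvs'.

'dvs'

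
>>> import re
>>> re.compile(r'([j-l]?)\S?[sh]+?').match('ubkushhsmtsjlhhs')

None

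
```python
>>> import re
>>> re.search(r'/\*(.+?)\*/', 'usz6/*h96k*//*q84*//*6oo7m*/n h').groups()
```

The match spans [4:12] → '/*h96k*/'.
Captured: group 1 = 'h96k'.

('h96k',)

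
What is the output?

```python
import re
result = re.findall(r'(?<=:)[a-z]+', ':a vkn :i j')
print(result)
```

['a', 'i']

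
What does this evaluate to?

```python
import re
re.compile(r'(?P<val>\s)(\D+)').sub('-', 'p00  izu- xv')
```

'p00-'

Each match is replaced by '-'.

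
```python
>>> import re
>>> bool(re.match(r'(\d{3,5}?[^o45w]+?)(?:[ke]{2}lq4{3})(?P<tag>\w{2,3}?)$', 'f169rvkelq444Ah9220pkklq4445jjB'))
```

This matches 3 to 5 of a digit (lazy), then one or more of any character except [o45w] (lazy) (captured); then exactly 2 of one of [ke], then the literal 'lq', then exactly 3 of the literal '4' (non-capturing group); then 2 to 3 of a word character (lazy) (captured as 'tag'); then anchored at the end.
`match` is anchored at position 0; if the pattern doesn't fit there, it returns None.
Here the pattern fails at index 0, so the call returns None, and `bool(None)` is False.

False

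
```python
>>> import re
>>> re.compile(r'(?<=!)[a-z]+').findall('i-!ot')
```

Lookahead/lookbehind check context without consuming it, so the matched span excludes the asserted characters.
Matches: at [3:5] → 'ot'.
No capturing groups, so `findall` returns the 1 full match string.

['ot']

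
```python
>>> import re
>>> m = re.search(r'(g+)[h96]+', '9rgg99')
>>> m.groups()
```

The pattern matches one or more of a literal 'g' (captured); then one or more of one of [h96].
`re.search` scans for the first position where the pattern succeeds.
The match spans [2:6] → 'gg99'.
Captured: group 1 = 'gg'.

('gg',)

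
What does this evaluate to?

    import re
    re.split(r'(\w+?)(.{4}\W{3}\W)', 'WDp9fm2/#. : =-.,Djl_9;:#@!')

['', 'WDp', '9fm2/#. ', ': =-.,', 'D', 'jl_9;:#@', '!']

With the lazy modifier that quantifier settles for the fewest repetitions that let the rest of the pattern succeed (the atoms after it are unaffected and can still be greedy).
With a capturing group present, the delimiter's captured portion is kept in the result list.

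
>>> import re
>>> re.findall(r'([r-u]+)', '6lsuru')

['suru']

This matches one or more of a character in [r-u] (captured).
Walking the string: at [2:6] match 'suru', group 1 = 'suru'.
With a single group, `findall` returns only what that group captured — 1 item.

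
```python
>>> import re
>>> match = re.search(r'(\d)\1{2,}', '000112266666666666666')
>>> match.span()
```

(0, 3)

After group 1 captures some text, `\1` only succeeds where that same text appears again.
`search` walks the string left to right and returns the first match it finds.
The match spans [0:3] → '000'.
Captured: group 1 = '0'.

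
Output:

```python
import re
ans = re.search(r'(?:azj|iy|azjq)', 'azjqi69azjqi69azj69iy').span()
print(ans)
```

(0, 3)

Branches in `(...|...)` are attempted left-to-right; the first branch that allows the whole pattern to succeed is taken.
`search` walks the string left to right and returns the first match it finds.
The match spans [0:3] → 'azj'.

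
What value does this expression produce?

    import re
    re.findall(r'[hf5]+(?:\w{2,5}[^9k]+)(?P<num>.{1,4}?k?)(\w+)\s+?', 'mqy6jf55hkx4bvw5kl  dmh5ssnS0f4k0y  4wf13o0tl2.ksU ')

[('k', 'l'), ('k', '0y'), ('k', 'sU')]

`findall` packs the 2 group values into a tuple for every match.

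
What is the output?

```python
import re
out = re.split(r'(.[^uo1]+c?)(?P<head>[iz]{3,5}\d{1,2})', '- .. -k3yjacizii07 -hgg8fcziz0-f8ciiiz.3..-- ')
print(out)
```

['', '- .. -k3yjacizii07 -hgg8fc', 'ziz0', '-f8ciiiz.3..-- ']

This matches any character, then one or more of any character except [uo1], then optionally the literal 'c' (captured); then 3 to 5 of one of [iz], then 1 to 2 of a digit (captured as 'head').
Matches to split on: at [0:30] → '- .. -k3yjacizii07 -hgg8fcziz0'.
The group in the pattern means `split` returns the separators' captures alongside the pieces.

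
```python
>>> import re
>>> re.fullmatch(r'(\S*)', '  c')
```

None

For `fullmatch`, every character of the input must be accounted for by the pattern.
Here there's no way to consume every character, so the call returns None.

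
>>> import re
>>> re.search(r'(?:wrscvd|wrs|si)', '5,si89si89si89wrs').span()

(2, 4)

`search` walks the string left to right and returns the first match it finds.
The match spans [2:4] → 'si'.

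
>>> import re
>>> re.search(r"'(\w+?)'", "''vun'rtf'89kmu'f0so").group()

Unlike `match`, `search` isn't anchored — it looks for the pattern anywhere in the string.
The match spans [1:6] → "'vun'".
Captured: group 1 = 'vun'.

"'vun'"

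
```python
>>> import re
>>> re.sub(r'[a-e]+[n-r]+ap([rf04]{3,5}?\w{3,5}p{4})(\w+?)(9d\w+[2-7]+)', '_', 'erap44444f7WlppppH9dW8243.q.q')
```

This matches one or more of a character in [a-e], then one or more of a character in [n-r], then the literal 'ap'; then 3 to 5 of one of [rf04] (lazy), then 3 to 5 of a word character, then exactly 4 of a literal 'p' (captured); then one or more of a word character (lazy) (captured); then the literal '9d', then one or more of a word character, then one or more of a character in [2-7] (captured).
Matches: at [0:25] → 'erap44444f7WlppppH9dW8243'.
Every occurrence is swapped for '_'.

'_.q.q'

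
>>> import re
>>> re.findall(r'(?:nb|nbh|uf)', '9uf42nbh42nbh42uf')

['uf', 'nb', 'nb', 'uf']

The regex engine tests alternatives in the order written; an earlier branch that matches wins even if a later one would match more.
Walking the string: at [1:3] → 'uf'; at [5:7] → 'nb'; at [10:12] → 'nb'; at [15:17] → 'uf'.
No capturing groups, so `findall` returns the 4 full match strings.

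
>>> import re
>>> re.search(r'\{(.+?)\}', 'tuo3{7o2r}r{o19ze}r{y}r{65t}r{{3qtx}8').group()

`re.search` tries every starting position until one works.
The match spans [4:10] → '{7o2r}'.
Captured: group 1 = '7o2r'.

'{7o2r}'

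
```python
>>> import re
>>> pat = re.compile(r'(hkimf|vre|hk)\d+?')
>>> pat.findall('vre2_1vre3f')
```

['vre', 'vre']

Walking the string: at [0:4] match 'vre2', group 1 = 'vre'; at [6:10] match 'vre3', group 1 = 'vre'.
`findall` collects group 1 from each match (2 total).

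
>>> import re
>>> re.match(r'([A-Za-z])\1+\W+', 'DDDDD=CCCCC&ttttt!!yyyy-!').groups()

The backreference `\1` re-matches whatever the first group consumed, character for character.
With `match`, the pattern is implicitly anchored at the beginning.
The match spans [0:6] → 'DDDDD='.
Captured: group 1 = 'D'.

('D',)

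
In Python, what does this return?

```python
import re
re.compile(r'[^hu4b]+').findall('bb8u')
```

['8']

Pattern: one or more of any character except [hu4b].
Matches: at [2:3] → '8'.
Since nothing is captured, `findall` lists the 1 matched substring directly.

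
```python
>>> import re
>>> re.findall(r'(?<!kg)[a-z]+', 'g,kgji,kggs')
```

['g', 'kgji', 'kggs']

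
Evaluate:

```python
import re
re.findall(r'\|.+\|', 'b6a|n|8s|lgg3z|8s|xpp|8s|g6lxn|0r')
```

['|n|8s|lgg3z|8s|xpp|8s|g6lxn|']

Scanning left to right: at [3:31] → '|n|8s|lgg3z|8s|xpp|8s|g6lxn|'.
With no groups in the pattern, `findall` gives back each whole match — 1 here.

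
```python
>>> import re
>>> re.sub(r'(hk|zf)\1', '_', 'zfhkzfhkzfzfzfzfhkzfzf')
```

The backreference `\1` re-matches whatever the first group consumed, character for character.
Matches: at [8:12] → 'zfzf'; at [12:16] → 'zfzf'; at [18:22] → 'zfzf'.
Every occurrence is swapped for '_'.

'zfhkzfhk__hk_'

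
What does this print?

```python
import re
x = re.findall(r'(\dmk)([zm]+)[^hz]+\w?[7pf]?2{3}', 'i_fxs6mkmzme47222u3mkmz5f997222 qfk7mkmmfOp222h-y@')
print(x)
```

[('6mk', 'mzm'), ('3mk', 'mz')]

Pattern: a digit, then the literal 'mk' (captured); then one or more of one of [zm] (captured); then one or more of any character except [hz]; then optionally a word character, then optionally one of [7pf], then exactly 3 of the literal '2'.
Walking the string: at [5:17] match '6mkmzme47222', groups = ('6mk', 'mzm'); at [18:46] match '3mkmz5f997222 qfk7mkmmfOp222', groups = ('3mk', 'mz').
2 groups means each result is a tuple of 2 captured strings — 2 here.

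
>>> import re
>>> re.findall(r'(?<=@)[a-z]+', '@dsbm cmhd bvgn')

The `(?=…)`/`(?<=…)` assertion just peeks at neighbouring text; it doesn't advance the match position.
Matches: at [1:5] → 'dsbm'.
With no groups in the pattern, `findall` gives back each whole match — 1 here.

['dsbm']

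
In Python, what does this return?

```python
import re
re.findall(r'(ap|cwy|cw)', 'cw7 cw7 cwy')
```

Branches in `(...|...)` are attempted left-to-right; the first branch that allows the whole pattern to succeed is taken.
Because there's exactly one group, `findall` drops the full match and keeps group 1 from each hit.

['cw', 'cw', 'cwy']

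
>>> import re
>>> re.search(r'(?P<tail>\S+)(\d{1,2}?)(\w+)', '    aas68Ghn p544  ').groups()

('aas6', '8', 'Ghn')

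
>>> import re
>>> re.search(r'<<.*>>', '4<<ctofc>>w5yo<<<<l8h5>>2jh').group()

'<<ctofc>>w5yo<<<<l8h5>>'

The match spans [1:24] → '<<ctofc>>w5yo<<<<l8h5>>'.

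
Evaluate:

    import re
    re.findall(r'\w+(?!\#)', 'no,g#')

['no']

Because the assertion is negative and zero-width, positions next to the forbidden text are skipped.
No capturing groups, so `findall` returns the 1 full match string.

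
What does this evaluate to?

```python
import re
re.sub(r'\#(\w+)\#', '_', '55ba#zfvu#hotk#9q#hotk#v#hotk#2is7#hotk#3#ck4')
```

Matches: at [4:10] → '#zfvu#'; at [14:18] → '#9q#'; at [22:25] → '#v#'; at [29:35] → '#2is7#'; at [39:42] → '#3#'.
Each match is replaced by '_'.

'55ba_hotk_hotk_hotk_hotk_ck4'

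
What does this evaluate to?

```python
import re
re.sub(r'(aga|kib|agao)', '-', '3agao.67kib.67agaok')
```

'3-o.67-.67-ok'

Alternation isn't longest-match — the leftmost alternative that fits at this position is chosen.
Each match is replaced by '-'.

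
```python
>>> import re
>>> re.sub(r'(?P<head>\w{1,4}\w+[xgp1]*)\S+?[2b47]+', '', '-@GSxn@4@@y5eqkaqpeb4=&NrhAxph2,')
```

'-@@@,'

Pattern: 1 to 4 of a word character, then one or more of a word character, then zero or more of one of [xgp1] (captured as 'head'); then one or more of a non-whitespace character (lazy); then one or more of one of [2b47].
A non-greedy quantifier consumes as few characters as it can — just enough that the remainder of the pattern still matches from where it stops; whatever follows it matches normally.
Matches: at [2:8] → 'GSxn@4'; at [10:31] → 'y5eqkaqpeb4=&NrhAxph2'.
Each match is replaced by ''.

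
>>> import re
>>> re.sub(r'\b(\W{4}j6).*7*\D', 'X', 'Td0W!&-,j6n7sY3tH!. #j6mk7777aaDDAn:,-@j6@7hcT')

'Td0WX'

Pattern: a word boundary (`\b`, zero-width); then exactly 4 of a non-word character, then the literal 'j6' (captured); then zero or more of any character, then zero or more of a literal '7', then a non-digit.
Matches: at [4:46] → '!&-,j6n7sY3tH!. #j6mk7777aaDDAn:,-@j6@7hcT'.
Every occurrence is swapped for 'X'.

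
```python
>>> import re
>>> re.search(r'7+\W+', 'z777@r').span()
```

(1, 5)

The match spans [1:5] → '777@'.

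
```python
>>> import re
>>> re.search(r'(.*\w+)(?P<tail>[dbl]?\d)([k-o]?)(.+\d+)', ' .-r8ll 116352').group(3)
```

The pattern matches zero or more of any character, then one or more of a word character (captured); then optionally one of [dbl], then a digit (captured as 'tail'); then optionally a character in [k-o] (captured); then one or more of any character, then one or more of a digit (captured).
Unlike `match`, `search` isn't anchored — it looks for the pattern anywhere in the string.
The match spans [0:14] → ' .-r8ll 116352'.
Captured: group 1 = ' .-r8ll 116', group 2 = '3', group 3 = '', group 4 = '52'.

''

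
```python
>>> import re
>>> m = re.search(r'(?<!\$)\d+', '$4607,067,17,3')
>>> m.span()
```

(2, 5)

The negative lookahead/lookbehind blocks any match where the forbidden context is present.
`re.search` scans for the first position where the pattern succeeds.
The match spans [2:5] → '607'.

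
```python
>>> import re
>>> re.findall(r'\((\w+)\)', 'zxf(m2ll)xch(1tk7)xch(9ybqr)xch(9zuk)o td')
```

['m2ll', '1tk7', '9ybqr', '9zuk']

Walking the string: at [3:9] match '(m2ll)', group 1 = 'm2ll'; at [12:18] match '(1tk7)', group 1 = '1tk7'; at [21:28] match '(9ybqr)', group 1 = '9ybqr'; at [31:37] match '(9zuk)', group 1 = '9zuk'.
One capturing group, so `findall` returns just the captured substring from each match — 4 in all.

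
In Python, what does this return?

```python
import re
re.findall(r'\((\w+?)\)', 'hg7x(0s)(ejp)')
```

['0s', 'ejp']

One capturing group, so `findall` returns just the captured substring from each match — 2 in all.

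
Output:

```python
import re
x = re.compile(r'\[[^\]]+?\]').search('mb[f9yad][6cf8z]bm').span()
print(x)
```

`re.search` tries every starting position until one works.
The match spans [2:9] → '[f9yad]'.

(2, 9)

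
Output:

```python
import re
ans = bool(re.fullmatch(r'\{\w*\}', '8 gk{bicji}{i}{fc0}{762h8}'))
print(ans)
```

False

`re.fullmatch` is like wrapping the pattern in `^…$` (in single-line mode).
Here the pattern can't cover the whole string, so the call returns None, and `bool(None)` is False.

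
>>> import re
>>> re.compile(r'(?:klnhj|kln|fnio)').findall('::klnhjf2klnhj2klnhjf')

['klnhj', 'klnhj', 'klnhj']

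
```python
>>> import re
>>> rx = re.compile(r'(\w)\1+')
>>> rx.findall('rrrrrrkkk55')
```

['r', 'k', '5']

`\1` is not a pattern — it's the concrete string captured by group 1, re-applied verbatim.
Because there's exactly one group, `findall` drops the full match and keeps group 1 from each hit.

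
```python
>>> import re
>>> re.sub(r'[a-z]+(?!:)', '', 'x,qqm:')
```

',m:'

`(?!…)`/`(?<!…)` only lets a position through if the neighbouring text does NOT match; no characters are consumed.
Every occurrence is swapped for ''.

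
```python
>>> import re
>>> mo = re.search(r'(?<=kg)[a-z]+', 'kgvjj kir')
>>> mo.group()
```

'vjj'

The positive lookaround only admits positions where the adjacent text matches; those characters stay outside the span.
Unlike `match`, `search` isn't anchored — it looks for the pattern anywhere in the string.
The match spans [2:5] → 'vjj'.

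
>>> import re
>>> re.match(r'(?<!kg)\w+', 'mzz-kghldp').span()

(0, 3)

`re.match` only tries the pattern at the start of the string.
The match spans [0:3] → 'mzz'.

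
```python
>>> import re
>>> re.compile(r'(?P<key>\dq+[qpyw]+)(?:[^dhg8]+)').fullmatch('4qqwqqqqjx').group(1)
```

This matches a digit, then one or more of the literal 'q', then one or more of one of [qpyw] (captured as 'key'); then one or more of any character except [dhg8] (non-capturing group).
`fullmatch` succeeds only if the pattern covers the string from start to end.
The match spans [0:10] → '4qqwqqqqjx'.
Captured: group 1 = '4qqwqqqq'.

'4qqwqqqq'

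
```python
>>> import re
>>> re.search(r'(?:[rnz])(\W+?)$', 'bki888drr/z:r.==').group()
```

The pattern matches one of [rnz] (non-capturing group); then one or more of a non-word character (lazy) (captured); then anchored at the end.
`re.search` scans for the first position where the pattern succeeds.
The match spans [12:16] → 'r.=='.
Captured: group 1 = '.=='.

'r.=='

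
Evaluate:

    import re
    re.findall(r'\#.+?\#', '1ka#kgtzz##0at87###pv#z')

['#kgtzz#', '#0at87#', '##pv#']

Because the quantifier is non-greedy, it stops expanding at the earliest point where the rest of the pattern can succeed.
Scanning left to right: at [3:10] → '#kgtzz#'; at [10:17] → '#0at87#'; at [17:22] → '##pv#'.
With no groups in the pattern, `findall` gives back each whole match — 3 here.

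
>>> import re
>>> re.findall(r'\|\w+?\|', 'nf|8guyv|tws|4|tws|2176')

['|8guyv|', '|4|']

No capturing groups, so `findall` returns the 2 full match strings.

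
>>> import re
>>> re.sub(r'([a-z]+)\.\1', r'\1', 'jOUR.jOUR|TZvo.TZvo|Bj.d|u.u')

The backreference `\1` re-matches whatever the first group consumed, character for character.
Matches: at [25:28] → 'u.u'.
`\1` in the replacement pulls in group 1's text for each match.

'jOUR.jOUR|TZvo.TZvo|Bj.d|u'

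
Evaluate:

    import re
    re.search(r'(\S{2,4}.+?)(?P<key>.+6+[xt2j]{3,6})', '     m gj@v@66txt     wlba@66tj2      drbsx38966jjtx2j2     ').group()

The pattern matches 2 to 4 of a non-whitespace character, then one or more of any character (lazy) (captured); then one or more of any character, then one or more of a literal '6', then 3 to 6 of one of [xt2j] (captured as 'key').
The match spans [7:54] → 'gj@v@66txt     wlba@66tj2      drbsx38966jjtx2j'.

'gj@v@66txt     wlba@66tj2      drbsx38966jjtx2j'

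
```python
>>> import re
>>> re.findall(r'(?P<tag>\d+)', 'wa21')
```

['21']

This matches one or more of a digit (captured as 'tag').
Walking the string: at [2:4] match '21', group 1 = '21'.
`findall` collects group 1 from the one match (1 total).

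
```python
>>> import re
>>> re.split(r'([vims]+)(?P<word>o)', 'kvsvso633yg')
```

['k', 'vsvs', 'o', '633yg']

The pattern matches one or more of one of [vims] (captured); then a literal 'o' (captured as 'word').
Matches to split on: at [1:6] → 'vsvso'.
`re.split` interleaves the captured-group text with the surrounding fragments.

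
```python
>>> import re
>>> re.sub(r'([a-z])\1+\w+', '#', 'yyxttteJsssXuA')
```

The backreference `\1` re-matches whatever the first group consumed, character for character.
`sub` substitutes '#' at each match site.

'#'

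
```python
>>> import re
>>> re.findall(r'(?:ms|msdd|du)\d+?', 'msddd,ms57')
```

['ms5']

Walking the string: at [6:9] → 'ms5'.
Since nothing is captured, `findall` lists the 1 matched substring directly.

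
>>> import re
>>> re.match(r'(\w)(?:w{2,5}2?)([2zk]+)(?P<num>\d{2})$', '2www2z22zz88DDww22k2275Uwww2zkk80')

None

`re.match` only tries the pattern at the start of the string.
Here the pattern fails at index 0, so the call returns None.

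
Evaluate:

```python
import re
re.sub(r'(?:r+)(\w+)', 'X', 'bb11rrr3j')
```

'bb11X'

This matches one or more of a literal 'r' (non-capturing group); then one or more of a word character (captured).
Matches: at [4:9] → 'rrr3j'.
Each match is replaced by 'X'.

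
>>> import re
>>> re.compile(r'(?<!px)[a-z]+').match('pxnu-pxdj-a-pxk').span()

(0, 4)

With `match`, the pattern is implicitly anchored at the beginning.
The match spans [0:4] → 'pxnu'.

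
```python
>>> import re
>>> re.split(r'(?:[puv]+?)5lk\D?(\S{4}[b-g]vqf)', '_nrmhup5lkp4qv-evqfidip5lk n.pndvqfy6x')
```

['_nrmh', '4qv-evqf', 'idi', 'n.pndvqf', 'y6x']

The pattern matches one or more of one of [puv] (lazy) (non-capturing group); then the literal '5l', then the literal 'k', then optionally a non-digit; then exactly 4 of a non-whitespace character, then a character in [b-g], then the literal 'vqf' (captured).
Matches to split on: at [5:19] → 'up5lkp4qv-evqf'; at [22:35] → 'p5lk n.pndvqf'.
With a capturing group present, the delimiter's captured portion is kept in the result list.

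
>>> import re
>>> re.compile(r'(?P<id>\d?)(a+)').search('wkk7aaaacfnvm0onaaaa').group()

This matches optionally a digit (captured as 'id'); then one or more of a literal 'a' (captured).
Unlike `match`, `search` isn't anchored — it looks for the pattern anywhere in the string.
The match spans [3:8] → '7aaaa'.
Captured: group 1 = '7', group 2 = 'aaaa'.

'7aaaa'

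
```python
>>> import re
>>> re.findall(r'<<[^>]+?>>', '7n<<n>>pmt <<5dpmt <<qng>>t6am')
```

['<<n>>', '<<5dpmt <<qng>>']

Matches: at [2:7] → '<<n>>'; at [11:26] → '<<5dpmt <<qng>>'.
With no groups in the pattern, `findall` gives back each whole match — 2 here.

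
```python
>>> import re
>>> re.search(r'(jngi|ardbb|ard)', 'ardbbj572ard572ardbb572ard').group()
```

Alternation tries branches left to right and keeps the first one that lets the overall match succeed at that position.
Unlike `match`, `search` isn't anchored — it looks for the pattern anywhere in the string.
The match spans [0:5] → 'ardbb'.
Captured: group 1 = 'ardbb'.

'ardbb'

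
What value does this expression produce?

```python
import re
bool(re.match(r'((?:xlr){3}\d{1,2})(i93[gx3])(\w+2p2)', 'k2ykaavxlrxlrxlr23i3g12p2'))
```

False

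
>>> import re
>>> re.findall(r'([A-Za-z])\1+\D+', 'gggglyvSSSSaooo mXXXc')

After group 1 captures some text, `\1` only succeeds where that same text appears again.
Scanning left to right: at [0:21] match 'gggglyvSSSSaooo mXXXc', group 1 = 'g'.
`findall` collects group 1 from the one match (1 total).

['g']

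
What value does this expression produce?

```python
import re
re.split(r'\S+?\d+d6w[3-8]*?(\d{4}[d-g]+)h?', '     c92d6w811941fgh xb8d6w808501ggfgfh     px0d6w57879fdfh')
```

The pattern matches one or more of a non-whitespace character (lazy); then one or more of a digit; then the literal 'd6', then the literal 'w', then zero or more of a character in [3-8] (lazy); then exactly 4 of a digit, then one or more of a character in [d-g] (captured); then optionally a literal 'h'.
With a capturing group present, the delimiter's captured portion is kept in the result list.

['     c92d6w811941fgh xb8d6w808501ggfgfh     ', '7879fdf', '']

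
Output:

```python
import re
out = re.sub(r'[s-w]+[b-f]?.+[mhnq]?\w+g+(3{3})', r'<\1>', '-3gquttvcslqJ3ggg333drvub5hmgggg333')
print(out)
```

-3gq<333>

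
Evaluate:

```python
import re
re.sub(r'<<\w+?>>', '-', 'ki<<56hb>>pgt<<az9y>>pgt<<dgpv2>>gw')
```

'ki-pgt-pgt-gw'

Matches: at [2:10] → '<<56hb>>'; at [13:21] → '<<az9y>>'; at [24:33] → '<<dgpv2>>'.
`sub` substitutes '-' at each match site.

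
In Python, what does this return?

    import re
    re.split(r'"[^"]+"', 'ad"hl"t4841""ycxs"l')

['ad', 't4841"', 'l']

Matches to split on: at [2:6] → '"hl"'; at [12:18] → '"ycxs"'.
The string is cut at each match, leaving 3 pieces.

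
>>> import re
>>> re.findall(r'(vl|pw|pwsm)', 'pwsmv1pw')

['pw', 'pw']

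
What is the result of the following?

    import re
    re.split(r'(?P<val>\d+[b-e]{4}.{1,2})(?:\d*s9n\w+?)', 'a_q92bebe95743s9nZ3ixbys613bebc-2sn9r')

The pattern matches one or more of a digit, then exactly 4 of a character in [b-e], then 1 to 2 of any character (captured as 'val'); then zero or more of a digit, then the literal 's9n', then one or more of a word character (lazy) (non-capturing group).
A `+?`/`*?`/`{m,n}?` starts at its minimum and grows only as far as needed for what follows to match.
Matches to split on: at [3:18] → '92bebe95743s9nZ'.
With a capturing group present, the delimiter's captured portion is kept in the result list.

['a_q', '92bebe95', '3ixbys613bebc-2sn9r']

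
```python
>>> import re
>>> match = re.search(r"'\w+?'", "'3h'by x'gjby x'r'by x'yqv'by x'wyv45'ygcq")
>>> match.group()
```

"'3h'"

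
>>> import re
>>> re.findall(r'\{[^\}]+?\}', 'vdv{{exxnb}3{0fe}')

Scanning left to right: at [3:11] → '{{exxnb}'; at [12:17] → '{0fe}'.
No capturing groups, so `findall` returns the 2 full match strings.

['{{exxnb}', '{0fe}']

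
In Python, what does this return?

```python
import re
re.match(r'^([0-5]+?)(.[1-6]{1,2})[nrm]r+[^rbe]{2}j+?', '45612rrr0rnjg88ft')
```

None

The pattern matches anchored at the start of the string; then one or more of a character in [0-5] (lazy) (captured); then any character, then 1 to 2 of a character in [1-6] (captured); then one of [nrm], then one or more of the literal 'r'; then exactly 2 of any character except [rbe], then one or more of the literal 'j' (lazy).
`re.match` only tries the pattern at the start of the string.
Here the pattern fails at index 0, so the call returns None.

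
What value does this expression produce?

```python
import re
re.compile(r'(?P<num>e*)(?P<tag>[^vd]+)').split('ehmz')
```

['', 'e', 'hmz', '']

`re.split` interleaves the captured-group text with the surrounding fragments.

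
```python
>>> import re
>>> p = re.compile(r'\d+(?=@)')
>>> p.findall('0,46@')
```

The positive lookaround only admits positions where the adjacent text matches; those characters stay outside the span.
Scanning left to right: at [2:4] → '46'.
With no groups in the pattern, `findall` gives back each whole match — 1 here.

['46']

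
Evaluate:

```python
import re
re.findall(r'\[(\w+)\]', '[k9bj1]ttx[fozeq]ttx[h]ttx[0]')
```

['k9bj1', 'fozeq', 'h', '0']

Walking the string: at [0:7] match '[k9bj1]', group 1 = 'k9bj1'; at [10:17] match '[fozeq]', group 1 = 'fozeq'; at [20:23] match '[h]', group 1 = 'h'; at [26:29] match '[0]', group 1 = '0'.
With a single group, `findall` returns only what that group captured — 4 items.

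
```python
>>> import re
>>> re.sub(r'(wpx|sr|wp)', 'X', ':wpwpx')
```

':XX'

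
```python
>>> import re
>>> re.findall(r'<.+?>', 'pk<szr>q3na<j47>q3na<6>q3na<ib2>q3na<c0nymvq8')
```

The `?` after the quantifier makes it lazy — it takes as little as possible before letting the rest of the pattern try.
Since nothing is captured, `findall` lists the 4 matched substrings directly.

['<szr>', '<j47>', '<6>', '<ib2>']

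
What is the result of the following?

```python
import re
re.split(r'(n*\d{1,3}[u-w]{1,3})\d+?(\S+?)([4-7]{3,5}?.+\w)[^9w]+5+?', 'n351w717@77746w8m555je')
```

The `?` after the quantifier makes it lazy — it takes as little as possible before letting the rest of the pattern try.
With a capturing group present, the delimiter's captured portion is kept in the result list.

['', 'n351w', '17@', '77746w8m5', 'je']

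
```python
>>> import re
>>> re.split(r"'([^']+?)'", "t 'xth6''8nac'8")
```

With a capturing group present, the delimiter's captured portion is kept in the result list.

['t ', 'xth6', '', '8nac', '8']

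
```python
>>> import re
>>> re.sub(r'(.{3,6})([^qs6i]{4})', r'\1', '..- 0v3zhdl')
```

`\1` in the replacement pulls in group 1's text for each match.

'..- 0vl'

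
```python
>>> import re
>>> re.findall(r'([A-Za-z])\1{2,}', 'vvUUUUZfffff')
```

['U', 'f']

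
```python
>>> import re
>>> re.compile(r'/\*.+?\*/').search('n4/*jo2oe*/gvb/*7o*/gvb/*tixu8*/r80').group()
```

Because the quantifier is non-greedy, it stops expanding at the earliest point where the rest of the pattern can succeed.
`re.search` scans for the first position where the pattern succeeds.
The match spans [2:11] → '/*jo2oe*/'.

'/*jo2oe*/'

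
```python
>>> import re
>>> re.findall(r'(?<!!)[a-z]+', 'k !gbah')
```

['k', 'bah']

Because the assertion is negative and zero-width, positions next to the forbidden text are skipped.
Walking the string: at [0:1] → 'k'; at [4:7] → 'bah'.
No capturing groups, so `findall` returns the 2 full match strings.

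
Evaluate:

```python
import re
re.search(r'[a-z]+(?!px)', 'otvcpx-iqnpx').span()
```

(0, 6)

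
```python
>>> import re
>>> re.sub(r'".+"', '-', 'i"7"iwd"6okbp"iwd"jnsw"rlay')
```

'i-rlay'

Every occurrence is swapped for '-'.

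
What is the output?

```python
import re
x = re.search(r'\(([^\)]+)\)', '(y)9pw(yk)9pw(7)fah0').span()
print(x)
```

(0, 3)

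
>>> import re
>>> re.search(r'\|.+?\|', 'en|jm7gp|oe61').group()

'|jm7gp|'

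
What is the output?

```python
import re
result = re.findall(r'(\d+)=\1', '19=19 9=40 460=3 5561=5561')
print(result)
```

['19', '5561']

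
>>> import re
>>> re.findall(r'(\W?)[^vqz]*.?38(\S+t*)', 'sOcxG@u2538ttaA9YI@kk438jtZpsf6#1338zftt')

[('', 'zftt')]

The pattern matches optionally a non-word character (captured); then zero or more of any character except [vqz], then optionally any character, then the literal '38'; then one or more of a non-whitespace character, then zero or more of a literal 't' (captured).
Matches: at [0:40] match 'sOcxG@u2538ttaA9YI@kk438jtZpsf6#1338zftt', groups = ('', 'zftt').
2 groups means the one result is a tuple of 2 captured strings — 1 here.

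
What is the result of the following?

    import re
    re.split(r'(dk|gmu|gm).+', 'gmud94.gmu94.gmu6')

Alternation tries branches left to right and keeps the first one that lets the overall match succeed at that position.
Matches to split on: at [0:17] → 'gmud94.gmu94.gmu6'.
Because the pattern has a capturing group, `split` also inserts each captured text between the pieces.

['', 'gmu', '']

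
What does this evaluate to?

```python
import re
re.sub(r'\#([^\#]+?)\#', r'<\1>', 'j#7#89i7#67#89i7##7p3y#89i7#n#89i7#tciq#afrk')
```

'j<7>89i7<67>89i7#<7p3y>89i7<n>89i7<tciq>afrk'

Matches: at [1:4] → '#7#'; at [8:12] → '#67#'; at [17:23] → '#7p3y#'; at [27:30] → '#n#'; at [34:40] → '#tciq#'.
Each match is replaced using the text its own group 1 captured.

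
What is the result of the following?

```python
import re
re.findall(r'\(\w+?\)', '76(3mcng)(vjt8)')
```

['(3mcng)', '(vjt8)']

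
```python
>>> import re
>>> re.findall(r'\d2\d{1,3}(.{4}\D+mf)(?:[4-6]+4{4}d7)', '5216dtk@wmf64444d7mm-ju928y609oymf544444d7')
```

The pattern matches a digit, then the literal '2', then 1 to 3 of a digit; then exactly 4 of any character, then one or more of a non-digit, then the literal 'mf' (captured); then one or more of a character in [4-6], then exactly 4 of a literal '4', then the literal 'd7' (non-capturing group).
Walking the string: at [0:18] match '5216dtk@wmf64444d7', group 1 = 'dtk@wmf'; at [23:42] match '928y609oymf544444d7', group 1 = 'y609oymf'.
With a single group, `findall` returns only what that group captured — 2 items.

['dtk@wmf', 'y609oymf']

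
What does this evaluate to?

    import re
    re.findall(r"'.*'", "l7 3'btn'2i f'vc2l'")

["'btn'2i f'vc2l'"]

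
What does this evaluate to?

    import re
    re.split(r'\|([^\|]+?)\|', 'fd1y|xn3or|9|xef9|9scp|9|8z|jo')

['fd1y', 'xn3or', '9', 'xef9', '9scp', '9', '8z|jo']

Matches to split on: at [4:11] → '|xn3or|'; at [12:18] → '|xef9|'; at [22:25] → '|9|'.
`re.split` interleaves the captured-group text with the surrounding fragments.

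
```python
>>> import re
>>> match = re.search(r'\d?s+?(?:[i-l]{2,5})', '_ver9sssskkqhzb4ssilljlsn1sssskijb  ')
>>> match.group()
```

'9sssskk'

This matches optionally a digit, then one or more of the literal 's' (lazy); then 2 to 5 of a character in [i-l] (non-capturing group).
Unlike `match`, `search` isn't anchored — it looks for the pattern anywhere in the string.
The match spans [4:11] → '9sssskk'.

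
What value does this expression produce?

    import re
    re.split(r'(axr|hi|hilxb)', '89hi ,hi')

Matches to split on: at [2:4] → 'hi'; at [6:8] → 'hi'.
With a capturing group present, the delimiter's captured portion is kept in the result list.

['89', 'hi', ' ,', 'hi', '']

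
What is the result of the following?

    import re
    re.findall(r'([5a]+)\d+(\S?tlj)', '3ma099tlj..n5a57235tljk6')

[('a', 'tlj'), ('5a5', 'tlj')]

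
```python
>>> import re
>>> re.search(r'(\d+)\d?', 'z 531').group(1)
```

'531'

The pattern matches one or more of a digit (captured); then optionally a digit.
`re.search` tries every starting position until one works.
The match spans [2:5] → '531'.
Captured: group 1 = '531'.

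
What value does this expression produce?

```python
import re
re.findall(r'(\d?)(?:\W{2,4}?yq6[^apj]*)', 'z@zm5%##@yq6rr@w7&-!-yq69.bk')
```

['5']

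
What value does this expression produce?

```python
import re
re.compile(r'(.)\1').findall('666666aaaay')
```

['6', '6', '6', 'a', 'a']

`\1` has to match the exact text group 1 already captured.
Matches: at [0:2] match '66', group 1 = '6'; at [2:4] match '66', group 1 = '6'; at [4:6] match '66', group 1 = '6'; at [6:8] match 'aa', group 1 = 'a'; at [8:10] match 'aa', group 1 = 'a'.
With a single group, `findall` returns only what that group captured — 5 items.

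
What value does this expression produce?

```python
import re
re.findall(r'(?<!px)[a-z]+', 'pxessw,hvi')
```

['pxessw', 'hvi']

A negative assertion filters positions out without eating any characters.
No capturing groups, so `findall` returns the 2 full match strings.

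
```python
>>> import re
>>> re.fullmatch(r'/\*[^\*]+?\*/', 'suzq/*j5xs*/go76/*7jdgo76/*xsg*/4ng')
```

None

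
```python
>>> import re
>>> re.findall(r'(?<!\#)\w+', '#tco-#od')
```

['co', 'd']

The negative lookaround is zero-width — it rules out positions where the adjacent text would match, without consuming anything.
Matches: at [2:4] → 'co'; at [7:8] → 'd'.
`findall` yields the raw match text (2 of them) because the pattern has no groups.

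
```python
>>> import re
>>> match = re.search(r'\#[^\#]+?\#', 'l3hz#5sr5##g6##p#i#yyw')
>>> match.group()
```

Unlike `match`, `search` isn't anchored — it looks for the pattern anywhere in the string.
The match spans [4:10] → '#5sr5#'.

'#5sr5#'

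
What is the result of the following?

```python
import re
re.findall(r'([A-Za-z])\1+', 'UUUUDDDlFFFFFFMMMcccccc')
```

A backreference is literal: `\1` must see the identical characters the first group matched.
One capturing group, so `findall` returns just the captured substring from each match — 5 in all.

['U', 'D', 'F', 'M', 'c']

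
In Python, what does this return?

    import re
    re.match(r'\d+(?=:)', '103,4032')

Because the assertion is zero-width, the text it checks is not consumed and won't appear in the result.
`re.match` only tries the pattern at the start of the string.
Here position 0 doesn't satisfy it, so the call returns None.

None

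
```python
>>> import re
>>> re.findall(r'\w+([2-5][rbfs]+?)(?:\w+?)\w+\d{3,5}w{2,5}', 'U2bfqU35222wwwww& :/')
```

['2b']

Pattern: one or more of a word character; then a character in [2-5], then one or more of one of [rbfs] (lazy) (captured); then one or more of a word character (lazy) (non-capturing group); then one or more of a word character, then 3 to 5 of a digit, then 2 to 5 of a literal 'w'.
With a single group, `findall` returns only what that group captured — 1 item.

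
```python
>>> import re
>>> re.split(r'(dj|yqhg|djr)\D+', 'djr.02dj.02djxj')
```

['', 'dj', '02', 'dj', '02', 'dj', '']

`|` is ordered: at each position the engine commits to the first alternative that works.
Matches to split on: at [0:4] → 'djr.'; at [6:9] → 'dj.'; at [11:15] → 'djxj'.
`re.split` interleaves the captured-group text with the surrounding fragments.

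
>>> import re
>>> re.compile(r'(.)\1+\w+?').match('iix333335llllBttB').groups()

After group 1 captures some text, `\1` only succeeds where that same text appears again.
With `match`, the pattern is implicitly anchored at the beginning.
The match spans [0:3] → 'iix'.
Captured: group 1 = 'i'.

('i',)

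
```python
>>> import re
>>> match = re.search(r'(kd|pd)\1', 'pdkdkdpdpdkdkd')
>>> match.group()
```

'kdkd'

After group 1 captures some text, `\1` only succeeds where that same text appears again.
`re.search` tries every starting position until one works.
The match spans [2:6] → 'kdkd'.
Captured: group 1 = 'kd'.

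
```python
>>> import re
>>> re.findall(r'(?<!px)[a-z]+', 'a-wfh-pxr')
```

['a', 'wfh', 'pxr']

The negative lookaround is zero-width — it rules out positions where the adjacent text would match, without consuming anything.
Since nothing is captured, `findall` lists the 3 matched substrings directly.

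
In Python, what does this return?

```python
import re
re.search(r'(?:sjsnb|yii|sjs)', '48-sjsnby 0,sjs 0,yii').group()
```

'sjsnb'

Alternation isn't longest-match — the leftmost alternative that fits at this position is chosen.
The match spans [3:8] → 'sjsnb'.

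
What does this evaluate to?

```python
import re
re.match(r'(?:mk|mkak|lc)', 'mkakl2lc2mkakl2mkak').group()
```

'mk'

`re.match` only tries the pattern at the start of the string.
The match spans [0:2] → 'mk'.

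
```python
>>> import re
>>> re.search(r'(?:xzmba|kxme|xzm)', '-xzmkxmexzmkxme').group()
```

'xzm'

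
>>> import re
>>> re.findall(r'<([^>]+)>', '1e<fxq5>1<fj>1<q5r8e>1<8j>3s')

Scanning left to right: at [2:8] match '<fxq5>', group 1 = 'fxq5'; at [9:13] match '<fj>', group 1 = 'fj'; at [14:21] match '<q5r8e>', group 1 = 'q5r8e'; at [22:26] match '<8j>', group 1 = '8j'.
With a single group, `findall` returns only what that group captured — 4 items.

['fxq5', 'fj', 'q5r8e', '8j']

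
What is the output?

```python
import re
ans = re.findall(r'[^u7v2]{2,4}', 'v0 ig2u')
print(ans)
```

['0 ig']

Pattern: 2 to 4 of any character except [u7v2].
Matches: at [1:5] → '0 ig'.
`findall` yields the raw match text (1 of them) because the pattern has no groups.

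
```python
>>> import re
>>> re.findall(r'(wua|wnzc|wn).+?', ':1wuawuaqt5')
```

['wua']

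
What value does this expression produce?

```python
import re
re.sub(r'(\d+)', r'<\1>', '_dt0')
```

Each match is replaced using the text its own group 1 captured.

'_dt<0>'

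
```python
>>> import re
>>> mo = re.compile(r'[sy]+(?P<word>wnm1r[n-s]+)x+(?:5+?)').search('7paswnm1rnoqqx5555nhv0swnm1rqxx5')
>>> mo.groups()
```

('wnm1rnoqq',)

Pattern: one or more of one of [sy]; then the literal 'wn', then the literal 'm1r', then one or more of a character in [n-s] (captured as 'word'); then one or more of a literal 'x'; then one or more of a literal '5' (lazy) (non-capturing group).
With the lazy modifier that quantifier settles for the fewest repetitions that let the rest of the pattern succeed (the atoms after it are unaffected and can still be greedy).
`search` walks the string left to right and returns the first match it finds.
The match spans [3:15] → 'swnm1rnoqqx5'.
Captured: group 1 = 'wnm1rnoqq'.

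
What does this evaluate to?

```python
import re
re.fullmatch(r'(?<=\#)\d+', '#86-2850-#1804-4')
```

The `(?=…)`/`(?<=…)` assertion just peeks at neighbouring text; it doesn't advance the match position.
`re.fullmatch` is like wrapping the pattern in `^…$` (in single-line mode).
Here the pattern can't cover the whole string, so the call returns None.

None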